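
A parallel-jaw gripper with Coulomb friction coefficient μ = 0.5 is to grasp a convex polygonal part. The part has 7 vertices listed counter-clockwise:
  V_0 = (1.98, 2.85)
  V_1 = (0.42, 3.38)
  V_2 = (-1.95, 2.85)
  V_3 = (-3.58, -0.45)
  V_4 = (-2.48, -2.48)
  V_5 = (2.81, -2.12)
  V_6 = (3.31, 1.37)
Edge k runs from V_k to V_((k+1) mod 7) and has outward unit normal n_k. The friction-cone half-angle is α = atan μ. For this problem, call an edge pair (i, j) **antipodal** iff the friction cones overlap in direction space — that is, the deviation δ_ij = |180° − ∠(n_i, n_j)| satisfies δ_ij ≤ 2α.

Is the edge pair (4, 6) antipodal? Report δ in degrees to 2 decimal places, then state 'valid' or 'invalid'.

α = atan 0.5 = 26.57°;  2α = 53.13°
edge 4: e_4 = (+5.29, +0.36);  n_4 = (+0.0679, -0.9977)
edge 6: e_6 = (-1.33, +1.48);  n_6 = (+0.7438, +0.6684)
∠(n_4, n_6) = 128.05°
δ = |180° − 128.05°| = 51.95°
51.95° ≤ 2α = 53.13°  →  valid

δ = 51.95°, valid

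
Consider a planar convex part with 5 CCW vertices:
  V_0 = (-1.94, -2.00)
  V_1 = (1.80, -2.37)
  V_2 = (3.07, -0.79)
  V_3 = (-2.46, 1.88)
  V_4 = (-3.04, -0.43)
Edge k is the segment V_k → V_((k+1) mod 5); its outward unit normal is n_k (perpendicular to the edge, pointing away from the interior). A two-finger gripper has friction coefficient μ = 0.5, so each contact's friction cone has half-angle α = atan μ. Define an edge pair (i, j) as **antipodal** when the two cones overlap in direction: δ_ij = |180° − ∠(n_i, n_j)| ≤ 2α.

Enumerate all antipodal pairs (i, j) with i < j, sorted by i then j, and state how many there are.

α = atan 0.5 = 26.57°;  2α = 53.13°
n_0 = (-0.0984, -0.9951)
n_1 = (+0.7794, -0.6265)
n_2 = (+0.4348, +0.9005)
n_3 = (-0.9699, +0.2435)
n_4 = (-0.8190, -0.5738)
  (0,1): δ = 123.14°  ·
  (0,2): δ = 20.12°  ✓
  (0,3): δ = 81.56°  ·
  (0,4): δ = 130.67°  ·
  (1,2): δ = 76.98°  ·
  (1,3): δ = 24.70°  ✓
  (1,4): δ = 73.81°  ·
  (2,3): δ = 78.32°  ·
  (2,4): δ = 29.21°  ✓
  (3,4): δ = 130.89°  ·
antipodal pairs: 3

count = 3; pairs: (0,2), (1,3), (2,4)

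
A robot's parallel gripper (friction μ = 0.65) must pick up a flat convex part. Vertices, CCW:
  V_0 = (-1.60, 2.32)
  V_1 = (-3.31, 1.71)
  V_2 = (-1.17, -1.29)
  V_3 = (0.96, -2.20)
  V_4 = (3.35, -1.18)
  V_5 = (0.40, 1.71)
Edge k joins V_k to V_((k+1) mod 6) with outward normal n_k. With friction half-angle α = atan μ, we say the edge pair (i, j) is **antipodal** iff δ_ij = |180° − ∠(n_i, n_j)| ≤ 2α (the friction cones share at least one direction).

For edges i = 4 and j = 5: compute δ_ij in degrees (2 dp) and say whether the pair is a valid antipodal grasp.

α = atan 0.65 = 33.02°;  2α = 66.05°
edge 4: e_4 = (-2.95, +2.89);  n_4 = (+0.6998, +0.7143)
edge 5: e_5 = (-2.00, +0.61);  n_5 = (+0.2917, +0.9565)
∠(n_4, n_5) = 27.45°
δ = |180° − 27.45°| = 152.55°
152.55° > 2α = 66.05°  →  invalid

δ = 152.55°, invalid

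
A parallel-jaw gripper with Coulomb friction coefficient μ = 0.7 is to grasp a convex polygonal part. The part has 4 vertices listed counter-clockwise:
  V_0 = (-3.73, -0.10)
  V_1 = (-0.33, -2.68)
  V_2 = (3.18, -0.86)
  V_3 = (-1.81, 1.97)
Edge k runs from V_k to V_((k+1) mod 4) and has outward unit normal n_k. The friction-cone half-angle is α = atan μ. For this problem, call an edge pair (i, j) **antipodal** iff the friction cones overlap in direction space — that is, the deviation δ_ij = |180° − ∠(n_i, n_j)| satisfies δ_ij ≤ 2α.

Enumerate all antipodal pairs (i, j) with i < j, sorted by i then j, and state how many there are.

count = 3; pairs: (0,2), (1,2), (1,3)

α = atan 0.7 = 34.99°;  2α = 69.98°
n_0 = (-0.6045, -0.7966)
n_1 = (+0.4603, -0.8878)
n_2 = (+0.4933, +0.8698)
n_3 = (-0.7332, +0.6800)
  (0,1): δ = 115.40°  ·
  (0,2): δ = 7.63°  ✓
  (0,3): δ = 84.35°  ·
  (1,2): δ = 56.97°  ✓
  (1,3): δ = 19.75°  ✓
  (2,3): δ = 103.29°  ·
antipodal pairs: 3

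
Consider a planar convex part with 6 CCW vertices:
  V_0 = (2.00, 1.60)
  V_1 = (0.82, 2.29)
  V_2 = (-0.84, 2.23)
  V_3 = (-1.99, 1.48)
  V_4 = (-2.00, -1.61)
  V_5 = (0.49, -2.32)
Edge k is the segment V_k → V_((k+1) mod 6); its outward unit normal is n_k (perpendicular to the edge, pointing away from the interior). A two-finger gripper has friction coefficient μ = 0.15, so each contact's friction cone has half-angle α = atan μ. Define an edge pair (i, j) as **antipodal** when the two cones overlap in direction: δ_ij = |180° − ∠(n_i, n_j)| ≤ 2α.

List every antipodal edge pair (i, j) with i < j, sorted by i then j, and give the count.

count = 1; pairs: (0,4)

α = atan 0.15 = 8.53°;  2α = 17.06°
n_0 = (+0.5048, +0.8632)
n_1 = (-0.0361, +0.9993)
n_2 = (-0.5463, +0.8376)
n_3 = (-1.0000, +0.0032)
n_4 = (-0.2742, -0.9617)
n_5 = (+0.9332, -0.3595)
  (0,1): δ = 147.61°  ·
  (0,2): δ = 116.57°  ·
  (0,3): δ = 59.87°  ·
  (0,4): δ = 14.40°  ✓
  (0,5): δ = 99.25°  ·
  (1,2): δ = 148.96°  ·
  (1,3): δ = 92.26°  ·
  (1,4): δ = 17.99°  ·
  (1,5): δ = 66.86°  ·
  (2,3): δ = 123.30°  ·
  (2,4): δ = 49.03°  ·
  (2,5): δ = 35.82°  ·
  (3,4): δ = 105.73°  ·
  (3,5): δ = 20.88°  ·
  (4,5): δ = 95.15°  ·
antipodal pairs: 1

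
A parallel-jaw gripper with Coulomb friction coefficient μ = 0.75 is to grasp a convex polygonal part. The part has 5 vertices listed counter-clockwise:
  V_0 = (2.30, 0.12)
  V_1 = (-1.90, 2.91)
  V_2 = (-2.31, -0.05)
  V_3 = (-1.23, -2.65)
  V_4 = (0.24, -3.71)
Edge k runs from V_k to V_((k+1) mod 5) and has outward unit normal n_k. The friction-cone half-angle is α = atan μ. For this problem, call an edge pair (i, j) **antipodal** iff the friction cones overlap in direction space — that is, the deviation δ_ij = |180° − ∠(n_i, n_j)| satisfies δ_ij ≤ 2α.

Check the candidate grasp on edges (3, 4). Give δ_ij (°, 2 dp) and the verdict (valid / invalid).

α = atan 0.75 = 36.87°;  2α = 73.74°
edge 3: e_3 = (+1.47, -1.06);  n_3 = (-0.5849, -0.8111)
edge 4: e_4 = (+2.06, +3.83);  n_4 = (+0.8807, -0.4737)
∠(n_3, n_4) = 97.52°
δ = |180° − 97.52°| = 82.48°
82.48° > 2α = 73.74°  →  invalid

δ = 82.48°, invalid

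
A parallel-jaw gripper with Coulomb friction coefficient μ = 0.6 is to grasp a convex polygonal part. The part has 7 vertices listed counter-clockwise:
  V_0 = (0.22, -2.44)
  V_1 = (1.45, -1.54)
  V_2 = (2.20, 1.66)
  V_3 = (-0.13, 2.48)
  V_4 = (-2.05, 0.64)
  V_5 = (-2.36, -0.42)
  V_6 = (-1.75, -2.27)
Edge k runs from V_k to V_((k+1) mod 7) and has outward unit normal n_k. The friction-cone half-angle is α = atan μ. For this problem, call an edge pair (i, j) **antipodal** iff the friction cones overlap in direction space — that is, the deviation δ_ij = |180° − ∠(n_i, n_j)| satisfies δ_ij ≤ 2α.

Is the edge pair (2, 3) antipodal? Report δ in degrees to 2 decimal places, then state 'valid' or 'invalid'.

δ = 116.83°, invalid

α = atan 0.6 = 30.96°;  2α = 61.93°
edge 2: e_2 = (-2.33, +0.82);  n_2 = (+0.3320, +0.9433)
edge 3: e_3 = (-1.92, -1.84);  n_3 = (-0.6919, +0.7220)
∠(n_2, n_3) = 63.17°
δ = |180° − 63.17°| = 116.83°
116.83° > 2α = 61.93°  →  invalid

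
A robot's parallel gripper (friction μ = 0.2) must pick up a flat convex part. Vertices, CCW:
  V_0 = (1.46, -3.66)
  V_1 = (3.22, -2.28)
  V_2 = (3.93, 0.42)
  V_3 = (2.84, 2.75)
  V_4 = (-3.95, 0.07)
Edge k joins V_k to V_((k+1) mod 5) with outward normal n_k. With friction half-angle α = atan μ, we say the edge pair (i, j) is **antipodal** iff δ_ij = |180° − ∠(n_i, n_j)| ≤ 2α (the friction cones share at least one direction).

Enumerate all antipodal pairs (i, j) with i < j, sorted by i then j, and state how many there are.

α = atan 0.2 = 11.31°;  2α = 22.62°
n_0 = (+0.6170, -0.7869)
n_1 = (+0.9671, -0.2543)
n_2 = (+0.9058, +0.4237)
n_3 = (-0.3671, +0.9302)
n_4 = (-0.5676, -0.8233)
  (0,1): δ = 142.83°  ·
  (0,2): δ = 103.03°  ·
  (0,3): δ = 16.56°  ✓
  (0,4): δ = 107.32°  ·
  (1,2): δ = 140.20°  ·
  (1,3): δ = 53.73°  ·
  (1,4): δ = 70.15°  ·
  (2,3): δ = 93.53°  ·
  (2,4): δ = 30.34°  ·
  (3,4): δ = 56.12°  ·
antipodal pairs: 1

count = 1; pairs: (0,3)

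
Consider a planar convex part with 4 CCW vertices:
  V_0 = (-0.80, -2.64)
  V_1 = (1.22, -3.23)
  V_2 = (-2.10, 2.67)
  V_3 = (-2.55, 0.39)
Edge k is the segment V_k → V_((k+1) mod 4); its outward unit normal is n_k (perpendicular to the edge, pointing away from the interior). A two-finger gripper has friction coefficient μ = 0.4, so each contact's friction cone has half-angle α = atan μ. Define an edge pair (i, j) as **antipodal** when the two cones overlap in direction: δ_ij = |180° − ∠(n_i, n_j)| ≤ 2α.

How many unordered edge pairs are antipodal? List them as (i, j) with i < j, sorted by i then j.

count = 2; pairs: (1,2), (1,3)

α = atan 0.4 = 21.80°;  2α = 43.60°
n_0 = (-0.2804, -0.9599)
n_1 = (+0.8715, +0.4904)
n_2 = (-0.9811, +0.1936)
n_3 = (-0.8659, -0.5001)
  (0,1): δ = 44.35°  ·
  (0,2): δ = 95.12°  ·
  (0,3): δ = 136.29°  ·
  (1,2): δ = 40.53°  ✓
  (1,3): δ = 0.64°  ✓
  (2,3): δ = 138.83°  ·
antipodal pairs: 2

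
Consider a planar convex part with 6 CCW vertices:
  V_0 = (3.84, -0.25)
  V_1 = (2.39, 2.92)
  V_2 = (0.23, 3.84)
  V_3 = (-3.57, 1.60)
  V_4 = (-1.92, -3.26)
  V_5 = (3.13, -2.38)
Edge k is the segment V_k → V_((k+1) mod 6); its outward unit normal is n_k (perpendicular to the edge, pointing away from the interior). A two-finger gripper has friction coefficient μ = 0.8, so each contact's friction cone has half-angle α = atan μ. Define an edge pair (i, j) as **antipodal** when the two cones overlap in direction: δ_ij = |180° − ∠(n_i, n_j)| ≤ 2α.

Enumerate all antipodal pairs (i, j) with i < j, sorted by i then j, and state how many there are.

count = 7; pairs: (0,3), (0,4), (1,3), (1,4), (2,4), (2,5), (3,5)

α = atan 0.8 = 38.66°;  2α = 77.32°
n_0 = (+0.9094, +0.4160)
n_1 = (+0.3919, +0.9200)
n_2 = (-0.5078, +0.8615)
n_3 = (-0.9469, -0.3215)
n_4 = (+0.1717, -0.9852)
n_5 = (+0.9487, -0.3162)
  (0,1): δ = 137.65°  ·
  (0,2): δ = 84.06°  ·
  (0,3): δ = 5.83°  ✓
  (0,4): δ = 75.30°  ✓
  (0,5): δ = 136.99°  ·
  (1,2): δ = 126.41°  ·
  (1,3): δ = 48.18°  ✓
  (1,4): δ = 32.96°  ✓
  (1,5): δ = 94.64°  ·
  (2,3): δ = 101.77°  ·
  (2,4): δ = 20.63°  ✓
  (2,5): δ = 41.05°  ✓
  (3,4): δ = 98.87°  ·
  (3,5): δ = 37.19°  ✓
  (4,5): δ = 118.32°  ·
antipodal pairs: 7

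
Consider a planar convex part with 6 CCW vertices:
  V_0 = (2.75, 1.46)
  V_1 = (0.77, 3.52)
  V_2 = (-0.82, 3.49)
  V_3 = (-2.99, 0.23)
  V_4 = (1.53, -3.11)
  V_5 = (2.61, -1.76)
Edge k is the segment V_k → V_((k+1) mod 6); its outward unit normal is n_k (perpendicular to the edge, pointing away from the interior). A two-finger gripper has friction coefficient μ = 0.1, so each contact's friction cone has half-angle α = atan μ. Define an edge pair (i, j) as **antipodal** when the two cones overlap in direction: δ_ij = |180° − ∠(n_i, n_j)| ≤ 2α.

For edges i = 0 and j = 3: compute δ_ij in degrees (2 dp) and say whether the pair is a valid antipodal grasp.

α = atan 0.1 = 5.71°;  2α = 11.42°
edge 0: e_0 = (-1.98, +2.06);  n_0 = (+0.7210, +0.6930)
edge 3: e_3 = (+4.52, -3.34);  n_3 = (-0.5943, -0.8043)
∠(n_0, n_3) = 170.33°
δ = |180° − 170.33°| = 9.67°
9.67° ≤ 2α = 11.42°  →  valid

δ = 9.67°, valid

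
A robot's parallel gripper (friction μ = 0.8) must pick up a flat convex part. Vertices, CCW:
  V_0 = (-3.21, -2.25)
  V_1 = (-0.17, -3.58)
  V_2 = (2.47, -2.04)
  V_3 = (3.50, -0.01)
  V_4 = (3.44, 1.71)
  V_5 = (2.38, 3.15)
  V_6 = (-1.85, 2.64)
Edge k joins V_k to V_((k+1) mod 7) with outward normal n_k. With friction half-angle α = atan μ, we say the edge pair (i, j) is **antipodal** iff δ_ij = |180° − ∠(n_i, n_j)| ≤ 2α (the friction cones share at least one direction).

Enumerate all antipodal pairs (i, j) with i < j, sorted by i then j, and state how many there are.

α = atan 0.8 = 38.66°;  2α = 77.32°
n_0 = (-0.4008, -0.9162)
n_1 = (+0.5039, -0.8638)
n_2 = (+0.8918, -0.4525)
n_3 = (+0.9994, +0.0349)
n_4 = (+0.8053, +0.5928)
n_5 = (-0.1197, +0.9928)
n_6 = (-0.9634, +0.2679)
  (0,1): δ = 126.11°  ·
  (0,2): δ = 93.27°  ·
  (0,3): δ = 64.37°  ✓
  (0,4): δ = 30.01°  ✓
  (0,5): δ = 30.50°  ✓
  (0,6): δ = 98.09°  ·
  (1,2): δ = 147.16°  ·
  (1,3): δ = 118.26°  ·
  (1,4): δ = 83.90°  ·
  (1,5): δ = 23.38°  ✓
  (1,6): δ = 44.20°  ✓
  (2,3): δ = 151.10°  ·
  (2,4): δ = 116.74°  ·
  (2,5): δ = 56.22°  ✓
  (2,6): δ = 11.36°  ✓
  (3,4): δ = 145.64°  ·
  (3,5): δ = 85.12°  ·
  (3,6): δ = 17.54°  ✓
  (4,5): δ = 119.48°  ·
  (4,6): δ = 51.90°  ✓
  (5,6): δ = 112.42°  ·
antipodal pairs: 9

count = 9; pairs: (0,3), (0,4), (0,5), (1,5), (1,6), (2,5), (2,6), (3,6), (4,6)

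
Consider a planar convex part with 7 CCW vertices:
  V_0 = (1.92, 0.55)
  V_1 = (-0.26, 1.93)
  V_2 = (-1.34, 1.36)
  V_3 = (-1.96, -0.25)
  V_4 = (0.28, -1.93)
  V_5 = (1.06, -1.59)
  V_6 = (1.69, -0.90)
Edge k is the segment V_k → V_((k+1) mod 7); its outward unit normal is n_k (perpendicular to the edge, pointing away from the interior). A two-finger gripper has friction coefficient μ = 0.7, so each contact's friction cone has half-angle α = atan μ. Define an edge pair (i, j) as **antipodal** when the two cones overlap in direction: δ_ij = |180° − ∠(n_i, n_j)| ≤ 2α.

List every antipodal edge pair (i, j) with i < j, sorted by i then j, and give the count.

count = 10; pairs: (0,3), (0,4), (1,3), (1,4), (1,5), (1,6), (2,4), (2,5), (2,6), (3,6)

α = atan 0.7 = 34.99°;  2α = 69.98°
n_0 = (+0.5349, +0.8449)
n_1 = (-0.4668, +0.8844)
n_2 = (-0.9332, +0.3594)
n_3 = (-0.6000, -0.8000)
n_4 = (+0.3996, -0.9167)
n_5 = (+0.7385, -0.6743)
n_6 = (+0.9877, -0.1567)
  (0,1): δ = 119.84°  ·
  (0,2): δ = 78.73°  ·
  (0,3): δ = 4.53°  ✓
  (0,4): δ = 55.89°  ✓
  (0,5): δ = 79.94°  ·
  (0,6): δ = 113.32°  ·
  (1,2): δ = 138.89°  ·
  (1,3): δ = 64.69°  ✓
  (1,4): δ = 4.27°  ✓
  (1,5): δ = 19.78°  ✓
  (1,6): δ = 53.16°  ✓
  (2,3): δ = 105.81°  ·
  (2,4): δ = 45.39°  ✓
  (2,5): δ = 21.34°  ✓
  (2,6): δ = 12.05°  ✓
  (3,4): δ = 119.58°  ·
  (3,5): δ = 95.53°  ·
  (3,6): δ = 62.14°  ✓
  (4,5): δ = 155.95°  ·
  (4,6): δ = 122.57°  ·
  (5,6): δ = 146.62°  ·
antipodal pairs: 10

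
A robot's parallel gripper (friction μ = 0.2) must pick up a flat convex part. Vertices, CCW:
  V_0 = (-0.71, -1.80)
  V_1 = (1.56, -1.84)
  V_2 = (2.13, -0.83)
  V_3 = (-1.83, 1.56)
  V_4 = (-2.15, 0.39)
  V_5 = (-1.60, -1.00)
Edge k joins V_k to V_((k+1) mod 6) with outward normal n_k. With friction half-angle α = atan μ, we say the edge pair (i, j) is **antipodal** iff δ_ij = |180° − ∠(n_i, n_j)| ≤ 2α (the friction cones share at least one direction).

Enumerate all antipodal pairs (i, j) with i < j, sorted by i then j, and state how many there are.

count = 2; pairs: (1,3), (2,5)

α = atan 0.2 = 11.31°;  2α = 22.62°
n_0 = (-0.0176, -0.9998)
n_1 = (+0.8709, -0.4915)
n_2 = (+0.5167, +0.8562)
n_3 = (-0.9646, +0.2638)
n_4 = (-0.9299, -0.3679)
n_5 = (-0.6685, -0.7437)
  (0,1): δ = 118.43°  ·
  (0,2): δ = 30.10°  ·
  (0,3): δ = 75.71°  ·
  (0,4): δ = 112.60°  ·
  (0,5): δ = 139.06°  ·
  (1,2): δ = 91.67°  ·
  (1,3): δ = 14.14°  ✓
  (1,4): δ = 51.03°  ·
  (1,5): δ = 77.49°  ·
  (2,3): δ = 74.18°  ·
  (2,4): δ = 37.30°  ·
  (2,5): δ = 10.84°  ✓
  (3,4): δ = 143.12°  ·
  (3,5): δ = 116.66°  ·
  (4,5): δ = 153.54°  ·
antipodal pairs: 2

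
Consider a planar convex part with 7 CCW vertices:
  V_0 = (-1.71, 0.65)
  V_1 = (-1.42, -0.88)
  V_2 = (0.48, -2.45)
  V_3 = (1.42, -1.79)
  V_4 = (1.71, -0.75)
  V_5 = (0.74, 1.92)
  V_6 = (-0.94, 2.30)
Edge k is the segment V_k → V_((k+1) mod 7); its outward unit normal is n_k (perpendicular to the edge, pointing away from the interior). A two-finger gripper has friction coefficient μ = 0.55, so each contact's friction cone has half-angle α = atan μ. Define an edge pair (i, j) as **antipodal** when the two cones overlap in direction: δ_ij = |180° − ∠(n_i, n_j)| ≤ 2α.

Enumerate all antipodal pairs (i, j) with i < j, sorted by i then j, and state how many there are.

count = 8; pairs: (0,3), (0,4), (1,4), (1,5), (2,5), (2,6), (3,6), (4,6)

α = atan 0.55 = 28.81°;  2α = 57.62°
n_0 = (-0.9825, -0.1862)
n_1 = (-0.6370, -0.7709)
n_2 = (+0.5746, -0.8184)
n_3 = (+0.9633, -0.2686)
n_4 = (+0.9399, +0.3415)
n_5 = (+0.2206, +0.9754)
n_6 = (-0.9062, +0.4229)
  (0,1): δ = 140.30°  ·
  (0,2): δ = 65.66°  ·
  (0,3): δ = 26.31°  ✓
  (0,4): δ = 9.23°  ✓
  (0,5): δ = 66.52°  ·
  (0,6): δ = 144.25°  ·
  (1,2): δ = 105.36°  ·
  (1,3): δ = 66.01°  ·
  (1,4): δ = 30.47°  ✓
  (1,5): δ = 26.82°  ✓
  (1,6): δ = 104.55°  ·
  (2,3): δ = 140.65°  ·
  (2,4): δ = 105.11°  ·
  (2,5): δ = 47.82°  ✓
  (2,6): δ = 29.91°  ✓
  (3,4): δ = 144.45°  ·
  (3,5): δ = 87.16°  ·
  (3,6): δ = 9.44°  ✓
  (4,5): δ = 122.71°  ·
  (4,6): δ = 44.98°  ✓
  (5,6): δ = 102.27°  ·
antipodal pairs: 8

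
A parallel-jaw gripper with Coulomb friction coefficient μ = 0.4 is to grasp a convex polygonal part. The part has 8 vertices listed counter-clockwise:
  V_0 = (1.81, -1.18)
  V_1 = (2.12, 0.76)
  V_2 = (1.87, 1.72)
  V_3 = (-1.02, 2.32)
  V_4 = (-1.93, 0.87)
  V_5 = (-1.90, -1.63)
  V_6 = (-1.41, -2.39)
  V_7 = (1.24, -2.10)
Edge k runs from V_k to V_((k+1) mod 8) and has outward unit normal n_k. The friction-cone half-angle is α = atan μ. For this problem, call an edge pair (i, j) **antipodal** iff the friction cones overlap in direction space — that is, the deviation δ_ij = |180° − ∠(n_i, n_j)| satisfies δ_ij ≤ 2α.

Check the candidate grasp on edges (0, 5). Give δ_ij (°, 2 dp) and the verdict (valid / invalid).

δ = 41.89°, valid

α = atan 0.4 = 21.80°;  2α = 43.60°
edge 0: e_0 = (+0.31, +1.94);  n_0 = (+0.9875, -0.1578)
edge 5: e_5 = (+0.49, -0.76);  n_5 = (-0.8405, -0.5419)
∠(n_0, n_5) = 138.11°
δ = |180° − 138.11°| = 41.89°
41.89° ≤ 2α = 43.60°  →  valid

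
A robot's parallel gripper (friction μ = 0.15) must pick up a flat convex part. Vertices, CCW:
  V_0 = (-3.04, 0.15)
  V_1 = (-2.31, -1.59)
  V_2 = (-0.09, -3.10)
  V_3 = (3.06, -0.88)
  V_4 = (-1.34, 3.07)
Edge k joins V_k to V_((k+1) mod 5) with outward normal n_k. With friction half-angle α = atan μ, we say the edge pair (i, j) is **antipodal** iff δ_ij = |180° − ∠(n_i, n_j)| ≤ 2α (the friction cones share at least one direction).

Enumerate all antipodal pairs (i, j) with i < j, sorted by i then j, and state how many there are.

α = atan 0.15 = 8.53°;  2α = 17.06°
n_0 = (-0.9221, -0.3869)
n_1 = (-0.5624, -0.8269)
n_2 = (+0.5761, -0.8174)
n_3 = (+0.6680, +0.7441)
n_4 = (-0.8642, +0.5031)
  (0,1): δ = 146.98°  ·
  (0,2): δ = 77.59°  ·
  (0,3): δ = 25.32°  ·
  (0,4): δ = 127.03°  ·
  (1,2): δ = 110.60°  ·
  (1,3): δ = 7.69°  ✓
  (1,4): δ = 94.02°  ·
  (2,3): δ = 77.09°  ·
  (2,4): δ = 24.62°  ·
  (3,4): δ = 78.29°  ·
antipodal pairs: 1

count = 1; pairs: (1,3)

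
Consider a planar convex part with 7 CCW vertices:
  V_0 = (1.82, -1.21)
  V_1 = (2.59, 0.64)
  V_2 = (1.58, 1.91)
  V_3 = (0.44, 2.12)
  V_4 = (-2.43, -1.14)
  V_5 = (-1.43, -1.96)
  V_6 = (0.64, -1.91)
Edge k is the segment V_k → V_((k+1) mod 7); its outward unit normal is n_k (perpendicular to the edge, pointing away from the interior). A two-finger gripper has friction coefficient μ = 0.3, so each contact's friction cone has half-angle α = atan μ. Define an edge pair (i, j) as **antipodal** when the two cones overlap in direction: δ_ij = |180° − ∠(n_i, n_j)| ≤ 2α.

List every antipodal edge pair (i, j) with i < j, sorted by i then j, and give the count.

count = 5; pairs: (0,3), (1,4), (2,4), (2,5), (3,6)

α = atan 0.3 = 16.70°;  2α = 33.40°
n_0 = (+0.9232, -0.3843)
n_1 = (+0.7827, +0.6224)
n_2 = (+0.1812, +0.9835)
n_3 = (-0.7506, +0.6608)
n_4 = (-0.6341, -0.7733)
n_5 = (+0.0241, -0.9997)
n_6 = (+0.5102, -0.8601)
  (0,1): δ = 118.91°  ·
  (0,2): δ = 77.84°  ·
  (0,3): δ = 18.76°  ✓
  (0,4): δ = 73.25°  ·
  (0,5): δ = 113.98°  ·
  (0,6): δ = 143.28°  ·
  (1,2): δ = 138.93°  ·
  (1,3): δ = 79.85°  ·
  (1,4): δ = 12.15°  ✓
  (1,5): δ = 52.89°  ·
  (1,6): δ = 82.18°  ·
  (2,3): δ = 120.92°  ·
  (2,4): δ = 28.91°  ✓
  (2,5): δ = 11.82°  ✓
  (2,6): δ = 41.11°  ·
  (3,4): δ = 87.99°  ·
  (3,5): δ = 47.26°  ·
  (3,6): δ = 17.96°  ✓
  (4,5): δ = 139.26°  ·
  (4,6): δ = 109.97°  ·
  (5,6): δ = 150.71°  ·
antipodal pairs: 5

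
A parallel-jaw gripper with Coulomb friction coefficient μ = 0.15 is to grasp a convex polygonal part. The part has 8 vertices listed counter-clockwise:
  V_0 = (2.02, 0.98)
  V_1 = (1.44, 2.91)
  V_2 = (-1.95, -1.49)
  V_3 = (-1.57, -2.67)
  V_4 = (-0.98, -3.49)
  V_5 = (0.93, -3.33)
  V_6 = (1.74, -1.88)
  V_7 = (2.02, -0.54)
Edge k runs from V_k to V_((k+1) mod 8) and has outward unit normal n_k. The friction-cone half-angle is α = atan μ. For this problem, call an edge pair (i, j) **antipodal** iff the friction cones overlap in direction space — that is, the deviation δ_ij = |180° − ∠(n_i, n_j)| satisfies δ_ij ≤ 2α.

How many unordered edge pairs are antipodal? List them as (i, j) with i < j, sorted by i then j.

α = atan 0.15 = 8.53°;  2α = 17.06°
n_0 = (+0.9577, +0.2878)
n_1 = (-0.7922, +0.6103)
n_2 = (-0.9519, -0.3065)
n_3 = (-0.8117, -0.5840)
n_4 = (+0.0835, -0.9965)
n_5 = (+0.8730, -0.4877)
n_6 = (+0.9789, -0.2045)
n_7 = (+1.0000, -0.0000)
  (0,1): δ = 54.34°  ·
  (0,2): δ = 1.12°  ✓
  (0,3): δ = 19.01°  ·
  (0,4): δ = 78.06°  ·
  (0,5): δ = 134.08°  ·
  (0,6): δ = 151.47°  ·
  (0,7): δ = 163.27°  ·
  (1,2): δ = 124.54°  ·
  (1,3): δ = 106.65°  ·
  (1,4): δ = 47.60°  ·
  (1,5): δ = 8.42°  ✓
  (1,6): δ = 25.81°  ·
  (1,7): δ = 37.61°  ·
  (2,3): δ = 162.11°  ·
  (2,4): δ = 103.06°  ·
  (2,5): δ = 47.04°  ·
  (2,6): δ = 29.65°  ·
  (2,7): δ = 17.85°  ·
  (3,4): δ = 120.95°  ·
  (3,5): δ = 64.92°  ·
  (3,6): δ = 47.54°  ·
  (3,7): δ = 35.74°  ·
  (4,5): δ = 123.98°  ·
  (4,6): δ = 106.59°  ·
  (4,7): δ = 94.79°  ·
  (5,6): δ = 162.61°  ·
  (5,7): δ = 150.81°  ·
  (6,7): δ = 168.20°  ·
antipodal pairs: 2

count = 2; pairs: (0,2), (1,5)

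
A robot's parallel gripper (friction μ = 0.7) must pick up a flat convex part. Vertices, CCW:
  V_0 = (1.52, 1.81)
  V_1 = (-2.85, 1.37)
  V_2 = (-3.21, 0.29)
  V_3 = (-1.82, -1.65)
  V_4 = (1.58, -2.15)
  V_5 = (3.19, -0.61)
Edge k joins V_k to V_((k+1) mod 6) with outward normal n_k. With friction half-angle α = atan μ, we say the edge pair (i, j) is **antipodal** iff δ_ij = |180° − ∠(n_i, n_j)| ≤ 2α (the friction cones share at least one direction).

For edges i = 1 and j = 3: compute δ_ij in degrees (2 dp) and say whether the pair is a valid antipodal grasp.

α = atan 0.7 = 34.99°;  2α = 69.98°
edge 1: e_1 = (-0.36, -1.08);  n_1 = (-0.9487, +0.3162)
edge 3: e_3 = (+3.40, -0.50);  n_3 = (-0.1455, -0.9894)
∠(n_1, n_3) = 100.07°
δ = |180° − 100.07°| = 79.93°
79.93° > 2α = 69.98°  →  invalid

δ = 79.93°, invalid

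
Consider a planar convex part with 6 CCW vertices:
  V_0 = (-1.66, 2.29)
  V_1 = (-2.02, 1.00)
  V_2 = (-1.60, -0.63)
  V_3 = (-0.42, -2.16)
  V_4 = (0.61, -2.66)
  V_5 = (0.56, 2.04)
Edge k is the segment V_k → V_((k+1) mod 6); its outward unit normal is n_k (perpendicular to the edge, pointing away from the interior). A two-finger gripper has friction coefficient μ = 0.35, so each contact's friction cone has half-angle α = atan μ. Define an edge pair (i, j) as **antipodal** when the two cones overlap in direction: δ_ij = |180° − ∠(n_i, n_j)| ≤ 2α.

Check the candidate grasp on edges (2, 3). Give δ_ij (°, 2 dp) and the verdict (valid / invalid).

α = atan 0.35 = 19.29°;  2α = 38.58°
edge 2: e_2 = (+1.18, -1.53);  n_2 = (-0.7919, -0.6107)
edge 3: e_3 = (+1.03, -0.50);  n_3 = (-0.4367, -0.8996)
∠(n_2, n_3) = 26.47°
δ = |180° − 26.47°| = 153.53°
153.53° > 2α = 38.58°  →  invalid

δ = 153.53°, invalid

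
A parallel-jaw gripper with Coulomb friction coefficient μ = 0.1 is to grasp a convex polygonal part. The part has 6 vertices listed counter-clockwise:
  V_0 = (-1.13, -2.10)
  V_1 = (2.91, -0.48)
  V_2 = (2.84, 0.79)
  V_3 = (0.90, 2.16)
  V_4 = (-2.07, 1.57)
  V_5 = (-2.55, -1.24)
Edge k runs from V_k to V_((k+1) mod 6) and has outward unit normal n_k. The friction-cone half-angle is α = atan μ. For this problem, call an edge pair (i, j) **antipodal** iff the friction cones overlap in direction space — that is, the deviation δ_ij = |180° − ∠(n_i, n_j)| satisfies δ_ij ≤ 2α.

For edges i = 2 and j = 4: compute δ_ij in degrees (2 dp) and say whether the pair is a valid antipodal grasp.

α = atan 0.1 = 5.71°;  2α = 11.42°
edge 2: e_2 = (-1.94, +1.37);  n_2 = (+0.5768, +0.8169)
edge 4: e_4 = (-0.48, -2.81);  n_4 = (-0.9857, +0.1684)
∠(n_2, n_4) = 115.54°
δ = |180° − 115.54°| = 64.46°
64.46° > 2α = 11.42°  →  invalid

δ = 64.46°, invalid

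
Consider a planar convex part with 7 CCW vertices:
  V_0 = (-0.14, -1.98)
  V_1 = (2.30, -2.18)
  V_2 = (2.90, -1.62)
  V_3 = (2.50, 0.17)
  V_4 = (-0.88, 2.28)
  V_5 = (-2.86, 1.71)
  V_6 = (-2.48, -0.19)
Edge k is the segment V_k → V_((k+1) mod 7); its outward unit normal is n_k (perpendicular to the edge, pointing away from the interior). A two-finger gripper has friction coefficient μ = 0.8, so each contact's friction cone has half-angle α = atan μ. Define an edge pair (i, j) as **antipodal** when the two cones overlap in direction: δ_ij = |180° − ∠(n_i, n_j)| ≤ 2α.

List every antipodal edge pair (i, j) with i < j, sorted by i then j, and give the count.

α = atan 0.8 = 38.66°;  2α = 77.32°
n_0 = (-0.0817, -0.9967)
n_1 = (+0.6823, -0.7311)
n_2 = (+0.9759, +0.2181)
n_3 = (+0.5295, +0.8483)
n_4 = (-0.2766, +0.9610)
n_5 = (-0.9806, -0.1961)
n_6 = (-0.6076, -0.7943)
  (0,1): δ = 132.29°  ·
  (0,2): δ = 72.72°  ✓
  (0,3): δ = 27.29°  ✓
  (0,4): δ = 20.75°  ✓
  (0,5): δ = 106.00°  ·
  (0,6): δ = 147.27°  ·
  (1,2): δ = 120.43°  ·
  (1,3): δ = 75.00°  ✓
  (1,4): δ = 26.97°  ✓
  (1,5): δ = 58.28°  ✓
  (1,6): δ = 99.56°  ·
  (2,3): δ = 134.57°  ·
  (2,4): δ = 86.54°  ·
  (2,5): δ = 1.29°  ✓
  (2,6): δ = 39.99°  ✓
  (3,4): δ = 131.97°  ·
  (3,5): δ = 46.72°  ✓
  (3,6): δ = 5.44°  ✓
  (4,5): δ = 94.75°  ·
  (4,6): δ = 53.47°  ✓
  (5,6): δ = 138.72°  ·
antipodal pairs: 11

count = 11; pairs: (0,2), (0,3), (0,4), (1,3), (1,4), (1,5), (2,5), (2,6), (3,5), (3,6), (4,6)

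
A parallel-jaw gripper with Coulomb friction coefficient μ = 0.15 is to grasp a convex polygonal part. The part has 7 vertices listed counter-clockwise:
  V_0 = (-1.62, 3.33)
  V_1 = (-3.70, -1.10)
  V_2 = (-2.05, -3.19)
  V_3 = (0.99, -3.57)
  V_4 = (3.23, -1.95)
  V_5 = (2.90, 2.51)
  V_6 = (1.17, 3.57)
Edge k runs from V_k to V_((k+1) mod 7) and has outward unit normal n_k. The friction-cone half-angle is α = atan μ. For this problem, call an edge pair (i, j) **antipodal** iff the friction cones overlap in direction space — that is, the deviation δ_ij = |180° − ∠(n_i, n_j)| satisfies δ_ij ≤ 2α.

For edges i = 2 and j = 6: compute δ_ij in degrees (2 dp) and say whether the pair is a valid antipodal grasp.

δ = 12.04°, valid

α = atan 0.15 = 8.53°;  2α = 17.06°
edge 2: e_2 = (+3.04, -0.38);  n_2 = (-0.1240, -0.9923)
edge 6: e_6 = (-2.79, -0.24);  n_6 = (-0.0857, +0.9963)
∠(n_2, n_6) = 167.96°
δ = |180° − 167.96°| = 12.04°
12.04° ≤ 2α = 17.06°  →  valid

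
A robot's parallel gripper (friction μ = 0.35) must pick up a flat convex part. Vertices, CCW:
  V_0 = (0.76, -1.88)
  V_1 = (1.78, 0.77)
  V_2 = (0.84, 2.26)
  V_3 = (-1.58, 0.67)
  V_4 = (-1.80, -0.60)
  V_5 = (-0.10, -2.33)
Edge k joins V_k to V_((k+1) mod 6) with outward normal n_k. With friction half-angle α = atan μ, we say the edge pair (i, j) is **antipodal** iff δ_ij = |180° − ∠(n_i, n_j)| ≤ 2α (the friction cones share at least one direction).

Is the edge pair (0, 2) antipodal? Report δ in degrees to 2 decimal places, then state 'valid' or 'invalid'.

α = atan 0.35 = 19.29°;  2α = 38.58°
edge 0: e_0 = (+1.02, +2.65);  n_0 = (+0.9333, -0.3592)
edge 2: e_2 = (-2.42, -1.59);  n_2 = (-0.5491, +0.8358)
∠(n_0, n_2) = 144.36°
δ = |180° − 144.36°| = 35.64°
35.64° ≤ 2α = 38.58°  →  valid

δ = 35.64°, valid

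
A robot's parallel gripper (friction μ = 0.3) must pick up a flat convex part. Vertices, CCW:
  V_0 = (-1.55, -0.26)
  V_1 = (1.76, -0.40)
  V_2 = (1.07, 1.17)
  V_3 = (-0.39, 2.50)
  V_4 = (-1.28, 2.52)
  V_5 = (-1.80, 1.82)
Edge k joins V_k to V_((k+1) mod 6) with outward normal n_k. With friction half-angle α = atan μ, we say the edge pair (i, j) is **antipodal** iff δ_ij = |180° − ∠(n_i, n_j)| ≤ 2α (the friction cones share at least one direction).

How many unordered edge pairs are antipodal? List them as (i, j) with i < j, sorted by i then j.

α = atan 0.3 = 16.70°;  2α = 33.40°
n_0 = (-0.0423, -0.9991)
n_1 = (+0.9155, +0.4023)
n_2 = (+0.6734, +0.7393)
n_3 = (+0.0225, +0.9997)
n_4 = (-0.8027, +0.5963)
n_5 = (-0.9929, -0.1193)
  (0,1): δ = 63.85°  ·
  (0,2): δ = 39.91°  ·
  (0,3): δ = 1.13°  ✓
  (0,4): δ = 55.81°  ·
  (0,5): δ = 99.28°  ·
  (1,2): δ = 156.06°  ·
  (1,3): δ = 115.01°  ·
  (1,4): δ = 60.33°  ·
  (1,5): δ = 16.87°  ✓
  (2,3): δ = 138.96°  ·
  (2,4): δ = 84.27°  ·
  (2,5): δ = 40.81°  ·
  (3,4): δ = 125.32°  ·
  (3,5): δ = 81.86°  ·
  (4,5): δ = 136.54°  ·
antipodal pairs: 2

count = 2; pairs: (0,3), (1,5)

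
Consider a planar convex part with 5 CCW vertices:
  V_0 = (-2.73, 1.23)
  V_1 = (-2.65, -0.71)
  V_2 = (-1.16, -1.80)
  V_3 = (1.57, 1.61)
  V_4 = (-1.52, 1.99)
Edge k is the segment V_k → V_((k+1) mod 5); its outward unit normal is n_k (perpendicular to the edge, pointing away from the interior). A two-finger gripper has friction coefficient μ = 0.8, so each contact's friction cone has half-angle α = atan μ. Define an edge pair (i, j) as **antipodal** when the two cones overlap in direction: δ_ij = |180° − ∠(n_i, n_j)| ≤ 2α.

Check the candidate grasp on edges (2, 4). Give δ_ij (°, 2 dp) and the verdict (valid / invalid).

α = atan 0.8 = 38.66°;  2α = 77.32°
edge 2: e_2 = (+2.73, +3.41);  n_2 = (+0.7806, -0.6250)
edge 4: e_4 = (-1.21, -0.76);  n_4 = (-0.5319, +0.8468)
∠(n_2, n_4) = 160.81°
δ = |180° − 160.81°| = 19.19°
19.19° ≤ 2α = 77.32°  →  valid

δ = 19.19°, valid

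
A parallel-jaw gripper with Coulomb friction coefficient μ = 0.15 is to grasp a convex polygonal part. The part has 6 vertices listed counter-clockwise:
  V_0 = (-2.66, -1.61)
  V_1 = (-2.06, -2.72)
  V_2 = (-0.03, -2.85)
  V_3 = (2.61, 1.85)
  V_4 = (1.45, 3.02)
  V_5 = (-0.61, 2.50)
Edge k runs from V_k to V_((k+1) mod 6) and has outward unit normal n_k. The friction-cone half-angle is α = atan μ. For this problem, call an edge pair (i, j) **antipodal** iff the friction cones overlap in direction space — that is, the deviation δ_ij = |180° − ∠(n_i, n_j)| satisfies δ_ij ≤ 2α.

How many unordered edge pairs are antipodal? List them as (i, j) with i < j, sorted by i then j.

count = 2; pairs: (0,3), (2,5)

α = atan 0.15 = 8.53°;  2α = 17.06°
n_0 = (-0.8797, -0.4755)
n_1 = (-0.0639, -0.9980)
n_2 = (+0.8719, -0.4897)
n_3 = (+0.7101, +0.7041)
n_4 = (-0.2447, +0.9696)
n_5 = (-0.8949, +0.4463)
  (0,1): δ = 122.06°  ·
  (0,2): δ = 57.72°  ·
  (0,3): δ = 16.36°  ✓
  (0,4): δ = 75.77°  ·
  (0,5): δ = 125.10°  ·
  (1,2): δ = 115.66°  ·
  (1,3): δ = 41.58°  ·
  (1,4): δ = 17.83°  ·
  (1,5): δ = 67.15°  ·
  (2,3): δ = 105.92°  ·
  (2,4): δ = 46.51°  ·
  (2,5): δ = 2.81°  ✓
  (3,4): δ = 120.59°  ·
  (3,5): δ = 71.26°  ·
  (4,5): δ = 130.68°  ·
antipodal pairs: 2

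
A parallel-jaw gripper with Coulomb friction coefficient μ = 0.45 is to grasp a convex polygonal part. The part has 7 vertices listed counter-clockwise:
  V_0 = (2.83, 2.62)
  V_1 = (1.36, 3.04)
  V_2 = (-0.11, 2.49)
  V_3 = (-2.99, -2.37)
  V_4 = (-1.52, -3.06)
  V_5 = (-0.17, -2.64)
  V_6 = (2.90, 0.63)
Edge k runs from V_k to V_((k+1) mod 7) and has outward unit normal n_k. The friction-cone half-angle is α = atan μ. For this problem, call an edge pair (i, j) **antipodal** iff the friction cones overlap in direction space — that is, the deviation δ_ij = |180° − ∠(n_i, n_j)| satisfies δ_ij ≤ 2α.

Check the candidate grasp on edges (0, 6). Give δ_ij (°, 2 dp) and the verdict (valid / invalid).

α = atan 0.45 = 24.23°;  2α = 48.46°
edge 0: e_0 = (-1.47, +0.42);  n_0 = (+0.2747, +0.9615)
edge 6: e_6 = (-0.07, +1.99);  n_6 = (+0.9994, +0.0352)
∠(n_0, n_6) = 72.04°
δ = |180° − 72.04°| = 107.96°
107.96° > 2α = 48.46°  →  invalid

δ = 107.96°, invalid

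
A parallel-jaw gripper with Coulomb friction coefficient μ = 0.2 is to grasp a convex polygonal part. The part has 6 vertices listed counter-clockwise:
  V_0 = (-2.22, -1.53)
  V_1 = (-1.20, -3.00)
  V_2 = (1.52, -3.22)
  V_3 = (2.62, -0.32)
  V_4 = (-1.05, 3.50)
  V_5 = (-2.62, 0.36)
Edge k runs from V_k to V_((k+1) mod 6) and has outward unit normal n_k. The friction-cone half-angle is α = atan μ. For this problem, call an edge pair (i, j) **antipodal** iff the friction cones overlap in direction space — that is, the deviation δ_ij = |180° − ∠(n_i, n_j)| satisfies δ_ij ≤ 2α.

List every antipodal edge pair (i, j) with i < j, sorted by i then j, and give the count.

count = 2; pairs: (0,3), (2,4)

α = atan 0.2 = 11.31°;  2α = 22.62°
n_0 = (-0.8216, -0.5701)
n_1 = (-0.0806, -0.9967)
n_2 = (+0.9350, -0.3547)
n_3 = (+0.7211, +0.6928)
n_4 = (-0.8944, +0.4472)
n_5 = (-0.9783, -0.2071)
  (0,1): δ = 129.38°  ·
  (0,2): δ = 55.53°  ·
  (0,3): δ = 9.10°  ✓
  (0,4): δ = 118.68°  ·
  (0,5): δ = 157.19°  ·
  (1,2): δ = 106.15°  ·
  (1,3): δ = 41.52°  ·
  (1,4): δ = 68.06°  ·
  (1,5): δ = 106.57°  ·
  (2,3): δ = 115.38°  ·
  (2,4): δ = 5.79°  ✓
  (2,5): δ = 32.72°  ·
  (3,4): δ = 70.42°  ·
  (3,5): δ = 31.90°  ·
  (4,5): δ = 141.49°  ·
antipodal pairs: 2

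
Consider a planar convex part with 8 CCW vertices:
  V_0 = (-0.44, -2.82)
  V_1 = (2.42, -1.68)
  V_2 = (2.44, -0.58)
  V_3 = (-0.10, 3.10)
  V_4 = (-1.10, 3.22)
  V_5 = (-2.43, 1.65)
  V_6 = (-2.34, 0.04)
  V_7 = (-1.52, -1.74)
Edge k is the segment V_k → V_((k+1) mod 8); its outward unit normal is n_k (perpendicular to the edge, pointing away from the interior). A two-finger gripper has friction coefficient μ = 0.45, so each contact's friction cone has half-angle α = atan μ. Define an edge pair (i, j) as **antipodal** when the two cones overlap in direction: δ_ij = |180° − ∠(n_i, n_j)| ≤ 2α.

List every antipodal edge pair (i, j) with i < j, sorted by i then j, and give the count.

count = 10; pairs: (0,3), (0,4), (1,4), (1,5), (1,6), (1,7), (2,5), (2,6), (2,7), (3,7)

α = atan 0.45 = 24.23°;  2α = 48.46°
n_0 = (+0.3703, -0.9289)
n_1 = (+0.9998, -0.0182)
n_2 = (+0.8230, +0.5680)
n_3 = (+0.1191, +0.9929)
n_4 = (-0.7630, +0.6464)
n_5 = (-0.9984, -0.0558)
n_6 = (-0.9083, -0.4184)
n_7 = (-0.7071, -0.7071)
  (0,1): δ = 112.77°  ·
  (0,2): δ = 77.12°  ·
  (0,3): δ = 28.58°  ✓
  (0,4): δ = 28.00°  ✓
  (0,5): δ = 71.47°  ·
  (0,6): δ = 93.00°  ·
  (0,7): δ = 113.27°  ·
  (1,2): δ = 144.34°  ·
  (1,3): δ = 95.80°  ·
  (1,4): δ = 39.23°  ✓
  (1,5): δ = 4.24°  ✓
  (1,6): δ = 25.78°  ✓
  (1,7): δ = 46.04°  ✓
  (2,3): δ = 131.46°  ·
  (2,4): δ = 74.88°  ·
  (2,5): δ = 31.41°  ✓
  (2,6): δ = 9.88°  ✓
  (2,7): δ = 10.39°  ✓
  (3,4): δ = 123.43°  ·
  (3,5): δ = 79.96°  ·
  (3,6): δ = 58.42°  ·
  (3,7): δ = 38.16°  ✓
  (4,5): δ = 136.53°  ·
  (4,6): δ = 115.00°  ·
  (4,7): δ = 94.73°  ·
  (5,6): δ = 158.47°  ·
  (5,7): δ = 138.20°  ·
  (6,7): δ = 159.73°  ·
antipodal pairs: 10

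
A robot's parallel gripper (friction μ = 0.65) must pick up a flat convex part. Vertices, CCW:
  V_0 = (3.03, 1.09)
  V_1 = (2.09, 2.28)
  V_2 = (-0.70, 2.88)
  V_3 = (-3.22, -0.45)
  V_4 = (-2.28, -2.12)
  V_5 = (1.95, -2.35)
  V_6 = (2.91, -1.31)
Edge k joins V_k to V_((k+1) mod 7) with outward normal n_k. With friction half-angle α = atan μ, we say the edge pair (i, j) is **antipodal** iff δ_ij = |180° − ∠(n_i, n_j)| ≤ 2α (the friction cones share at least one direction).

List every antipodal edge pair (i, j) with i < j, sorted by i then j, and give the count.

count = 9; pairs: (0,3), (0,4), (1,3), (1,4), (1,5), (2,4), (2,5), (2,6), (3,6)

α = atan 0.65 = 33.02°;  2α = 66.05°
n_0 = (+0.7847, +0.6199)
n_1 = (+0.2102, +0.9776)
n_2 = (-0.7974, +0.6034)
n_3 = (-0.8714, -0.4905)
n_4 = (-0.0543, -0.9985)
n_5 = (+0.7348, -0.6783)
n_6 = (+0.9988, -0.0499)
  (0,1): δ = 140.44°  ·
  (0,2): δ = 75.42°  ·
  (0,3): δ = 8.93°  ✓
  (0,4): δ = 48.58°  ✓
  (0,5): δ = 98.98°  ·
  (0,6): δ = 138.83°  ·
  (1,2): δ = 114.98°  ·
  (1,3): δ = 48.49°  ✓
  (1,4): δ = 9.02°  ✓
  (1,5): δ = 59.43°  ✓
  (1,6): δ = 99.27°  ·
  (2,3): δ = 113.51°  ·
  (2,4): δ = 56.00°  ✓
  (2,5): δ = 5.59°  ✓
  (2,6): δ = 34.25°  ✓
  (3,4): δ = 122.49°  ·
  (3,5): δ = 72.08°  ·
  (3,6): δ = 32.24°  ✓
  (4,5): δ = 129.60°  ·
  (4,6): δ = 89.75°  ·
  (5,6): δ = 140.15°  ·
antipodal pairs: 9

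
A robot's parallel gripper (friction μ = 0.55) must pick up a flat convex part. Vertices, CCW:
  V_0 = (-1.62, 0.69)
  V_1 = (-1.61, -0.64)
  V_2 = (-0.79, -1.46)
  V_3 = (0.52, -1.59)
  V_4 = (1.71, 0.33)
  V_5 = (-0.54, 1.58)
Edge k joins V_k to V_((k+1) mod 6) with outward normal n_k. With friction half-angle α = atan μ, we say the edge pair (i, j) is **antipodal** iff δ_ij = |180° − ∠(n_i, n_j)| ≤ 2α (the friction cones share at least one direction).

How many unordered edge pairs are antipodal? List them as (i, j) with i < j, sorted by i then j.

α = atan 0.55 = 28.81°;  2α = 57.62°
n_0 = (-1.0000, -0.0075)
n_1 = (-0.7071, -0.7071)
n_2 = (-0.0988, -0.9951)
n_3 = (+0.8500, -0.5268)
n_4 = (+0.4856, +0.8742)
n_5 = (-0.6360, +0.7717)
  (0,1): δ = 135.43°  ·
  (0,2): δ = 96.10°  ·
  (0,3): δ = 32.22°  ✓
  (0,4): δ = 60.51°  ·
  (0,5): δ = 129.06°  ·
  (1,2): δ = 140.67°  ·
  (1,3): δ = 76.79°  ·
  (1,4): δ = 15.95°  ✓
  (1,5): δ = 84.49°  ·
  (2,3): δ = 116.12°  ·
  (2,4): δ = 23.39°  ✓
  (2,5): δ = 45.16°  ✓
  (3,4): δ = 87.26°  ·
  (3,5): δ = 18.72°  ✓
  (4,5): δ = 111.45°  ·
antipodal pairs: 5

count = 5; pairs: (0,3), (1,4), (2,4), (2,5), (3,5)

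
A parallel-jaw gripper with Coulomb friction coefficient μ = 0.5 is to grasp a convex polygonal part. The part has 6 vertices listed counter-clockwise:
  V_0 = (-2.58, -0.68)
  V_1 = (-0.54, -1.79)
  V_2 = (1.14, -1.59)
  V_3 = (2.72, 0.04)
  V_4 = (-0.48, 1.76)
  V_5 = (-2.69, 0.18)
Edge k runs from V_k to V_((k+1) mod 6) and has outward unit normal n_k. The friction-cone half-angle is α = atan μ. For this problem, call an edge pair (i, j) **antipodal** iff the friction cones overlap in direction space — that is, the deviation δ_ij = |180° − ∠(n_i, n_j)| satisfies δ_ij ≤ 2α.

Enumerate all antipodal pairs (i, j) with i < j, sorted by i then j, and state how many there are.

count = 5; pairs: (0,3), (1,3), (1,4), (2,4), (2,5)

α = atan 0.5 = 26.57°;  2α = 53.13°
n_0 = (-0.4779, -0.8784)
n_1 = (+0.1182, -0.9930)
n_2 = (+0.7180, -0.6960)
n_3 = (+0.4734, +0.8808)
n_4 = (-0.5816, +0.8135)
n_5 = (-0.9919, -0.1269)
  (0,1): δ = 144.66°  ·
  (0,2): δ = 105.56°  ·
  (0,3): δ = 0.29°  ✓
  (0,4): δ = 64.11°  ·
  (0,5): δ = 125.84°  ·
  (1,2): δ = 140.90°  ·
  (1,3): δ = 35.05°  ✓
  (1,4): δ = 28.77°  ✓
  (1,5): δ = 90.50°  ·
  (2,3): δ = 74.15°  ·
  (2,4): δ = 10.33°  ✓
  (2,5): δ = 51.40°  ✓
  (3,4): δ = 116.18°  ·
  (3,5): δ = 54.45°  ·
  (4,5): δ = 118.27°  ·
antipodal pairs: 5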